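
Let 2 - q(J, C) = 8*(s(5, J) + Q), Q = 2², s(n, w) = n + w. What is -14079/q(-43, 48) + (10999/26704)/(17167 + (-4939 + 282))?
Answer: -2351663421217/45767184480 ≈ -51.383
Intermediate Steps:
Q = 4
q(J, C) = -70 - 8*J (q(J, C) = 2 - 8*((5 + J) + 4) = 2 - 8*(9 + J) = 2 - (72 + 8*J) = 2 + (-72 - 8*J) = -70 - 8*J)
-14079/q(-43, 48) + (10999/26704)/(17167 + (-4939 + 282)) = -14079/(-70 - 8*(-43)) + (10999/26704)/(17167 + (-4939 + 282)) = -14079/(-70 + 344) + (10999*(1/26704))/(17167 - 4657) = -14079/274 + (10999/26704)/12510 = -14079*1/274 + (10999/26704)*(1/12510) = -14079/274 + 10999/334067040 = -2351663421217/45767184480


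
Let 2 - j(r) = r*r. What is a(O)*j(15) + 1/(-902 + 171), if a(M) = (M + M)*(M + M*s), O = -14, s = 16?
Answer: -1086318633/731 ≈ -1.4861e+6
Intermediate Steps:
j(r) = 2 - r² (j(r) = 2 - r*r = 2 - r²)
a(M) = 34*M² (a(M) = (M + M)*(M + M*16) = (2*M)*(M + 16*M) = (2*M)*(17*M) = 34*M²)
a(O)*j(15) + 1/(-902 + 171) = (34*(-14)²)*(2 - 1*15²) + 1/(-902 + 171) = (34*196)*(2 - 1*225) + 1/(-731) = 6664*(2 - 225) - 1/731 = 6664*(-223) - 1/731 = -1486072 - 1/731 = -1086318633/731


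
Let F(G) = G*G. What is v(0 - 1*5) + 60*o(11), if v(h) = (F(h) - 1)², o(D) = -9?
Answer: 36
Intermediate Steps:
F(G) = G²
v(h) = (-1 + h²)² (v(h) = (h² - 1)² = (-1 + h²)²)
v(0 - 1*5) + 60*o(11) = (-1 + (0 - 1*5)²)² + 60*(-9) = (-1 + (0 - 5)²)² - 540 = (-1 + (-5)²)² - 540 = (-1 + 25)² - 540 = 24² - 540 = 576 - 540 = 36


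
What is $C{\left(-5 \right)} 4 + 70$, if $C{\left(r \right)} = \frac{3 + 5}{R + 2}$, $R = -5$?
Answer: $\frac{178}{3} \approx 59.333$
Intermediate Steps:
$C{\left(r \right)} = - \frac{8}{3}$ ($C{\left(r \right)} = \frac{3 + 5}{-5 + 2} = \frac{8}{-3} = 8 \left(- \frac{1}{3}\right) = - \frac{8}{3}$)
$C{\left(-5 \right)} 4 + 70 = \left(- \frac{8}{3}\right) 4 + 70 = - \frac{32}{3} + 70 = \frac{178}{3}$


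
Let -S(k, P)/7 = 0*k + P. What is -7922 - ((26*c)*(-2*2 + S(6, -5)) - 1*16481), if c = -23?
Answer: 27097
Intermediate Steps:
S(k, P) = -7*P (S(k, P) = -7*(0*k + P) = -7*(0 + P) = -7*P)
-7922 - ((26*c)*(-2*2 + S(6, -5)) - 1*16481) = -7922 - ((26*(-23))*(-2*2 - 7*(-5)) - 1*16481) = -7922 - (-598*(-4 + 35) - 16481) = -7922 - (-598*31 - 16481) = -7922 - (-18538 - 16481) = -7922 - 1*(-35019) = -7922 + 35019 = 27097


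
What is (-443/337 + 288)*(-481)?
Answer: -46470853/337 ≈ -1.3790e+5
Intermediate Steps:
(-443/337 + 288)*(-481) = (96613/337)*(-481) = -46470853/337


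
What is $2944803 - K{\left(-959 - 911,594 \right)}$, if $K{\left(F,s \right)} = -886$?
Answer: $2945689$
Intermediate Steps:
$2944803 - K{\left(-959 - 911,594 \right)} = 2944803 - -886 = 2944803 + 886 = 2945689$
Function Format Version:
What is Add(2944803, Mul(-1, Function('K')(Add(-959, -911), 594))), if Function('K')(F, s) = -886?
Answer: 2945689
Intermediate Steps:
Add(2944803, Mul(-1, Function('K')(Add(-959, -911), 594))) = Add(2944803, Mul(-1, -886)) = Add(2944803, 886) = 2945689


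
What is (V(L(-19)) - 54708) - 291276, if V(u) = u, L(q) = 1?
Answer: -345983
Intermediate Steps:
(V(L(-19)) - 54708) - 291276 = (1 - 54708) - 291276 = -54707 - 291276 = -345983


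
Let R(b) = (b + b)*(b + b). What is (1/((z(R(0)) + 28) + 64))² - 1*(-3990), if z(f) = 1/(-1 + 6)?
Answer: 847958815/212521 ≈ 3990.0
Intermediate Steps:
R(b) = 4*b² (R(b) = (2*b)*(2*b) = 4*b²)
z(f) = ⅕ (z(f) = 1/5 = ⅕)
(1/((z(R(0)) + 28) + 64))² - 1*(-3990) = (1/((⅕ + 28) + 64))² - 1*(-3990) = (1/(141/5 + 64))² + 3990 = (1/(461/5))² + 3990 = (5/461)² + 3990 = 25/212521 + 3990 = 847958815/212521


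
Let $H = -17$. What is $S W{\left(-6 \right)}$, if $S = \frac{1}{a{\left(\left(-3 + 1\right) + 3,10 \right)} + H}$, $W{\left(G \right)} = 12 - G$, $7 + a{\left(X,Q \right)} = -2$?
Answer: $- \frac{9}{13} \approx -0.69231$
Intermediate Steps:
$a{\left(X,Q \right)} = -9$ ($a{\left(X,Q \right)} = -7 - 2 = -9$)
$S = - \frac{1}{26}$ ($S = \frac{1}{-9 - 17} = \frac{1}{-26} = - \frac{1}{26} \approx -0.038462$)
$S W{\left(-6 \right)} = - \frac{12 - -6}{26} = - \frac{12 + 6}{26} = \left(- \frac{1}{26}\right) 18 = - \frac{9}{13}$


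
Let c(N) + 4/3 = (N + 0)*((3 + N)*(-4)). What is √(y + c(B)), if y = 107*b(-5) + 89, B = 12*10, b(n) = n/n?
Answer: 2*I*√132402/3 ≈ 242.58*I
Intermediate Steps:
b(n) = 1
B = 120
y = 196 (y = 107*1 + 89 = 107 + 89 = 196)
c(N) = -4/3 + N*(-12 - 4*N) (c(N) = -4/3 + (N + 0)*((3 + N)*(-4)) = -4/3 + N*(-12 - 4*N))
√(y + c(B)) = √(196 + (-4/3 - 12*120 - 4*120²)) = √(196 + (-4/3 - 1440 - 4*14400)) = √(196 + (-4/3 - 1440 - 57600)) = √(196 - 177124/3) = √(-176536/3) = 2*I*√132402/3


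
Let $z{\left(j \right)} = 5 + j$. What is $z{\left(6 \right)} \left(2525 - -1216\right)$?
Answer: $41151$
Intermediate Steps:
$z{\left(6 \right)} \left(2525 - -1216\right) = \left(5 + 6\right) \left(2525 - -1216\right) = 11 \left(2525 + 1216\right) = 11 \cdot 3741 = 41151$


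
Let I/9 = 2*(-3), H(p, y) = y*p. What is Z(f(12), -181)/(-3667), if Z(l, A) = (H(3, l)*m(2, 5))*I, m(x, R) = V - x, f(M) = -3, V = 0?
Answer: 972/3667 ≈ 0.26507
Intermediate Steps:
H(p, y) = p*y
I = -54 (I = 9*(2*(-3)) = 9*(-6) = -54)
m(x, R) = -x (m(x, R) = 0 - x = -x)
Z(l, A) = 324*l (Z(l, A) = ((3*l)*(-1*2))*(-54) = ((3*l)*(-2))*(-54) = -6*l*(-54) = 324*l)
Z(f(12), -181)/(-3667) = (324*(-3))/(-3667) = -972*(-1/3667) = 972/3667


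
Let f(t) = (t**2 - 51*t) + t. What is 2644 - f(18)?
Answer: 3220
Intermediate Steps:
f(t) = t**2 - 50*t
2644 - f(18) = 2644 - 18*(-50 + 18) = 2644 - 18*(-32) = 2644 - 1*(-576) = 2644 + 576 = 3220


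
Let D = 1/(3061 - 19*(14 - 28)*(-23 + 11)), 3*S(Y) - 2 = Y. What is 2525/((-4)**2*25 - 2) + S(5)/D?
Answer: -357391/1194 ≈ -299.32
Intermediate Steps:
S(Y) = 2/3 + Y/3
D = -1/131 (D = 1/(3061 - (-266)*(-12)) = 1/(3061 - 19*168) = 1/(3061 - 3192) = 1/(-131) = -1/131 ≈ -0.0076336)
2525/((-4)**2*25 - 2) + S(5)/D = 2525/((-4)**2*25 - 2) + (2/3 + (1/3)*5)/(-1/131) = 2525/(16*25 - 2) + (2/3 + 5/3)*(-131) = 2525/(400 - 2) + (7/3)*(-131) = 2525/398 - 917/3 = -357391/1194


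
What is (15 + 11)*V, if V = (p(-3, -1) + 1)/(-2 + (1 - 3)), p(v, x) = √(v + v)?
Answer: -13/2 - 13*I*√6/2 ≈ -6.5 - 15.922*I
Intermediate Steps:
p(v, x) = √2*√v (p(v, x) = √(2*v) = √2*√v)
V = -¼ - I*√6/4 (V = (√2*√(-3) + 1)/(-2 + (1 - 3)) = (√2*(I*√3) + 1)/(-2 - 2) = (I*√6 + 1)/(-4) = (1 + I*√6)*(-¼) = -¼ - I*√6/4 ≈ -0.25 - 0.61237*I)
(15 + 11)*V = (15 + 11)*(-¼ - I*√6/4) = 26*(-¼ - I*√6/4) = -13/2 - 13*I*√6/2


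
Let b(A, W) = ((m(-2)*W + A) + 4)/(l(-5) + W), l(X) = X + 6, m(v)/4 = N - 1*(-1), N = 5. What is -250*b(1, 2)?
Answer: -13250/3 ≈ -4416.7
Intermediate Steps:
m(v) = 24 (m(v) = 4*(5 - 1*(-1)) = 4*(5 + 1) = 4*6 = 24)
l(X) = 6 + X
b(A, W) = (4 + A + 24*W)/(1 + W) (b(A, W) = ((24*W + A) + 4)/((6 - 5) + W) = ((A + 24*W) + 4)/(1 + W) = (4 + A + 24*W)/(1 + W))
-250*b(1, 2) = -250*(4 + 1 + 24*2)/(1 + 2) = -250*(4 + 1 + 48)/3 = -250*53/3 = -13250/3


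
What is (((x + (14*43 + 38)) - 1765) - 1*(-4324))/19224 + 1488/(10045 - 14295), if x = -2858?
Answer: -13578031/40851000 ≈ -0.33238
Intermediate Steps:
(((x + (14*43 + 38)) - 1765) - 1*(-4324))/19224 + 1488/(10045 - 14295) = (((-2858 + (14*43 + 38)) - 1765) - 1*(-4324))/19224 + 1488/(10045 - 14295) = (((-2858 + (602 + 38)) - 1765) + 4324)*(1/19224) + 1488/(-4250) = (((-2858 + 640) - 1765) + 4324)*(1/19224) + 1488*(-1/4250) = ((-2218 - 1765) + 4324)*(1/19224) - 744/2125 = (-3983 + 4324)*(1/19224) - 744/2125 = 341*(1/19224) - 744/2125 = 341/19224 - 744/2125 = -13578031/40851000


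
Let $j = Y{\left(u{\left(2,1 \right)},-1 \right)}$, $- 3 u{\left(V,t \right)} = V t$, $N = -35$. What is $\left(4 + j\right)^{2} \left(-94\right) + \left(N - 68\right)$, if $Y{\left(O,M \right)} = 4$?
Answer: $-6119$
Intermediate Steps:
$u{\left(V,t \right)} = - \frac{V t}{3}$
$j = 4$
$\left(4 + j\right)^{2} \left(-94\right) + \left(N - 68\right) = \left(4 + 4\right)^{2} \left(-94\right) - 103 = 8^{2} \left(-94\right) - 103 = 64 \left(-94\right) - 103 = -6016 - 103 = -6119$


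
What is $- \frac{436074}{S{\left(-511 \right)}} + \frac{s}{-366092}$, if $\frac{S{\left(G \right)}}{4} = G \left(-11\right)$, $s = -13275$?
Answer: $- \frac{39836181927}{2057803132} \approx -19.359$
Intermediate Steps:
$S{\left(G \right)} = - 44 G$ ($S{\left(G \right)} = 4 G \left(-11\right) = 4 \left(- 11 G\right) = - 44 G$)
$- \frac{436074}{S{\left(-511 \right)}} + \frac{s}{-366092} = - \frac{436074}{\left(-44\right) \left(-511\right)} - \frac{13275}{-366092} = - \frac{436074}{22484} - - \frac{13275}{366092} = \left(-436074\right) \frac{1}{22484} + \frac{13275}{366092} = - \frac{218037}{11242} + \frac{13275}{366092} = - \frac{39836181927}{2057803132}$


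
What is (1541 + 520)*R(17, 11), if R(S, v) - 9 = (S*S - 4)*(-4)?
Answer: -2330991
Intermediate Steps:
R(S, v) = 25 - 4*S² (R(S, v) = 9 + (S*S - 4)*(-4) = 9 + (S² - 4)*(-4) = 9 + (-4 + S²)*(-4) = 9 + (16 - 4*S²) = 25 - 4*S²)
(1541 + 520)*R(17, 11) = (1541 + 520)*(25 - 4*17²) = 2061*(25 - 4*289) = 2061*(25 - 1156) = 2061*(-1131) = -2330991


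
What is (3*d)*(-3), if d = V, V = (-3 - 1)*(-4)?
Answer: -144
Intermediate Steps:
V = 16 (V = -4*(-4) = 16)
d = 16
(3*d)*(-3) = (3*16)*(-3) = 48*(-3) = -144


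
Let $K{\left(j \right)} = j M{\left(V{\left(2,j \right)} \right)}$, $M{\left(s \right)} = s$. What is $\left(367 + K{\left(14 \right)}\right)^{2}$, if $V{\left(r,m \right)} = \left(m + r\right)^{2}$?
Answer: $15610401$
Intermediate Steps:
$K{\left(j \right)} = j \left(2 + j\right)^{2}$ ($K{\left(j \right)} = j \left(j + 2\right)^{2} = j \left(2 + j\right)^{2}$)
$\left(367 + K{\left(14 \right)}\right)^{2} = \left(367 + 14 \left(2 + 14\right)^{2}\right)^{2} = \left(367 + 14 \cdot 16^{2}\right)^{2} = \left(367 + 14 \cdot 256\right)^{2} = \left(367 + 3584\right)^{2} = 3951^{2} = 15610401$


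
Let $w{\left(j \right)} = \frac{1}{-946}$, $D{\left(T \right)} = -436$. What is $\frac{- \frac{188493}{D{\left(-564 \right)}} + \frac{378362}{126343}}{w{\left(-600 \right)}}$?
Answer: $- \frac{11342415568363}{27542774} \approx -4.1181 \cdot 10^{5}$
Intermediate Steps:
$w{\left(j \right)} = - \frac{1}{946}$
$\frac{- \frac{188493}{D{\left(-564 \right)}} + \frac{378362}{126343}}{w{\left(-600 \right)}} = \frac{- \frac{188493}{-436} + \frac{378362}{126343}}{- \frac{1}{946}} = \left(\left(-188493\right) \left(- \frac{1}{436}\right) + 378362 \cdot \frac{1}{126343}\right) \left(-946\right) = \left(\frac{188493}{436} + \frac{378362}{126343}\right) \left(-946\right) = \frac{23979736931}{55085548} \left(-946\right) = - \frac{11342415568363}{27542774}$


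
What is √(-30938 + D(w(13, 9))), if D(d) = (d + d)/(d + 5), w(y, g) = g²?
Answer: I*√57200879/43 ≈ 175.89*I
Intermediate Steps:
D(d) = 2*d/(5 + d) (D(d) = (2*d)/(5 + d) = 2*d/(5 + d))
√(-30938 + D(w(13, 9))) = √(-30938 + 2*9²/(5 + 9²)) = √(-30938 + 2*81/(5 + 81)) = √(-30938 + 2*81/86) = √(-30938 + 2*81*(1/86)) = √(-30938 + 81/43) = √(-1330253/43) = I*√57200879/43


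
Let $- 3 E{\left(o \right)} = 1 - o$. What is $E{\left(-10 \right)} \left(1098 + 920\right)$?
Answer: $- \frac{22198}{3} \approx -7399.3$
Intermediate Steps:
$E{\left(o \right)} = - \frac{1}{3} + \frac{o}{3}$ ($E{\left(o \right)} = - \frac{1 - o}{3} = - \frac{1}{3} + \frac{o}{3}$)
$E{\left(-10 \right)} \left(1098 + 920\right) = \left(- \frac{1}{3} + \frac{1}{3} \left(-10\right)\right) \left(1098 + 920\right) = \left(- \frac{1}{3} - \frac{10}{3}\right) 2018 = \left(- \frac{11}{3}\right) 2018 = - \frac{22198}{3}$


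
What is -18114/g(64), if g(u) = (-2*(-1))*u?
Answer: -9057/64 ≈ -141.52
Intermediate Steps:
g(u) = 2*u
-18114/g(64) = -18114/(2*64) = -18114/128 = -18114*1/128 = -9057/64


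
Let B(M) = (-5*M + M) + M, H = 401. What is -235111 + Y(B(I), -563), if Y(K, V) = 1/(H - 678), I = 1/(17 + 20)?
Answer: -65125748/277 ≈ -2.3511e+5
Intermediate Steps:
I = 1/37 ≈ 0.027027
B(M) = -3*M (B(M) = -4*M + M = -3*M)
Y(K, V) = -1/277 (Y(K, V) = 1/(401 - 678) = 1/(-277) = -1/277)
-235111 + Y(B(I), -563) = -235111 - 1/277 = -65125748/277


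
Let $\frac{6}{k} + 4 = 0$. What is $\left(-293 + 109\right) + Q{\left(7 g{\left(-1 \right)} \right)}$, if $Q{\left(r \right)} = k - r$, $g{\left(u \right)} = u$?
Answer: $- \frac{357}{2} \approx -178.5$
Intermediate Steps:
$k = - \frac{3}{2}$ ($k = \frac{6}{-4 + 0} = \frac{6}{-4} = 6 \left(- \frac{1}{4}\right) = - \frac{3}{2} \approx -1.5$)
$Q{\left(r \right)} = - \frac{3}{2} - r$
$\left(-293 + 109\right) + Q{\left(7 g{\left(-1 \right)} \right)} = \left(-293 + 109\right) - \left(\frac{3}{2} + 7 \left(-1\right)\right) = -184 - - \frac{11}{2} = -184 + \left(- \frac{3}{2} + 7\right) = -184 + \frac{11}{2} = - \frac{357}{2}$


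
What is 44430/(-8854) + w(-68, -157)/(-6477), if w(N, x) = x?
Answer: -143191516/28673679 ≈ -4.9938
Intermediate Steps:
44430/(-8854) + w(-68, -157)/(-6477) = 44430/(-8854) - 157/(-6477) = 44430*(-1/8854) - 157*(-1/6477) = -22215/4427 + 157/6477 = -143191516/28673679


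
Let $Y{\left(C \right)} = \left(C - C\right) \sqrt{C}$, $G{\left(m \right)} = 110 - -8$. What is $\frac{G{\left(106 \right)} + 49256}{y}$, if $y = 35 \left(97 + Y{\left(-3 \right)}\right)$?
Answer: $\frac{49374}{3395} \approx 14.543$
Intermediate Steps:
$G{\left(m \right)} = 118$ ($G{\left(m \right)} = 110 + 8 = 118$)
$Y{\left(C \right)} = 0$ ($Y{\left(C \right)} = 0 \sqrt{C} = 0$)
$y = 3395$ ($y = 35 \left(97 + 0\right) = 35 \cdot 97 = 3395$)
$\frac{G{\left(106 \right)} + 49256}{y} = \frac{118 + 49256}{3395} = 49374 \cdot \frac{1}{3395} = \frac{49374}{3395}$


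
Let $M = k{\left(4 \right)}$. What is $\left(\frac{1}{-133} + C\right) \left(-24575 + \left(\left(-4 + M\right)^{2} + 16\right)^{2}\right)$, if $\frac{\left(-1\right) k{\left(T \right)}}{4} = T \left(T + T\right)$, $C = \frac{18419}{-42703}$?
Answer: $- \frac{758020305780750}{5679499} \approx -1.3347 \cdot 10^{8}$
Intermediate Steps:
$C = - \frac{18419}{42703}$ ($C = 18419 \left(- \frac{1}{42703}\right) = - \frac{18419}{42703} \approx -0.43133$)
$k{\left(T \right)} = - 8 T^{2}$ ($k{\left(T \right)} = - 4 T \left(T + T\right) = - 4 T 2 T = - 4 \cdot 2 T^{2} = - 8 T^{2}$)
$M = -128$ ($M = - 8 \cdot 4^{2} = \left(-8\right) 16 = -128$)
$\left(\frac{1}{-133} + C\right) \left(-24575 + \left(\left(-4 + M\right)^{2} + 16\right)^{2}\right) = \left(\frac{1}{-133} - \frac{18419}{42703}\right) \left(-24575 + \left(\left(-4 - 128\right)^{2} + 16\right)^{2}\right) = \left(- \frac{1}{133} - \frac{18419}{42703}\right) \left(-24575 + \left(\left(-132\right)^{2} + 16\right)^{2}\right) = - \frac{2492430 \left(-24575 + \left(17424 + 16\right)^{2}\right)}{5679499} = - \frac{2492430 \left(-24575 + 17440^{2}\right)}{5679499} = - \frac{2492430 \left(-24575 + 304153600\right)}{5679499} = \left(- \frac{2492430}{5679499}\right) 304129025 = - \frac{758020305780750}{5679499}$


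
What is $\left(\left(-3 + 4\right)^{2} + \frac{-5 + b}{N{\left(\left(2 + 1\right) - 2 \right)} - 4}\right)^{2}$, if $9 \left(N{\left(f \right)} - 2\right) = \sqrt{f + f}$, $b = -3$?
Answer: $\frac{\left(90 - \sqrt{2}\right)^{2}}{\left(18 - \sqrt{2}\right)^{2}} \approx 28.527$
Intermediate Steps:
$N{\left(f \right)} = 2 + \frac{\sqrt{2} \sqrt{f}}{9}$ ($N{\left(f \right)} = 2 + \frac{\sqrt{f + f}}{9} = 2 + \frac{\sqrt{2 f}}{9} = 2 + \frac{\sqrt{2} \sqrt{f}}{9}$)
$\left(\left(-3 + 4\right)^{2} + \frac{-5 + b}{N{\left(\left(2 + 1\right) - 2 \right)} - 4}\right)^{2} = \left(\left(-3 + 4\right)^{2} + \frac{-5 - 3}{\left(2 + \frac{\sqrt{2} \sqrt{\left(2 + 1\right) - 2}}{9}\right) - 4}\right)^{2} = \left(1^{2} - \frac{8}{\left(2 + \frac{\sqrt{2} \sqrt{3 - 2}}{9}\right) - 4}\right)^{2} = \left(1 - \frac{8}{\left(2 + \frac{\sqrt{2} \sqrt{1}}{9}\right) - 4}\right)^{2} = \left(1 - \frac{8}{\left(2 + \frac{1}{9} \sqrt{2} \cdot 1\right) - 4}\right)^{2} = \left(1 - \frac{8}{\left(2 + \frac{\sqrt{2}}{9}\right) - 4}\right)^{2} = \left(1 - \frac{8}{-2 + \frac{\sqrt{2}}{9}}\right)^{2}$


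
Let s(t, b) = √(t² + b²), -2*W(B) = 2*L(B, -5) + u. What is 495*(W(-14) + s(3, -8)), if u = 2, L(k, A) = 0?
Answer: -495 + 495*√73 ≈ 3734.3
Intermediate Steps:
W(B) = -1 (W(B) = -(2*0 + 2)/2 = -(0 + 2)/2 = -½*2 = -1)
s(t, b) = √(b² + t²)
495*(W(-14) + s(3, -8)) = 495*(-1 + √((-8)² + 3²)) = 495*(-1 + √(64 + 9)) = 495*(-1 + √73) = -495 + 495*√73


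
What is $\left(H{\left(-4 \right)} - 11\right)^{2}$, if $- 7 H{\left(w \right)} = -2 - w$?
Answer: $\frac{6241}{49} \approx 127.37$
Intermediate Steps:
$H{\left(w \right)} = \frac{2}{7} + \frac{w}{7}$ ($H{\left(w \right)} = - \frac{-2 - w}{7} = \frac{2}{7} + \frac{w}{7}$)
$\left(H{\left(-4 \right)} - 11\right)^{2} = \left(\left(\frac{2}{7} + \frac{1}{7} \left(-4\right)\right) - 11\right)^{2} = \left(\left(\frac{2}{7} - \frac{4}{7}\right) - 11\right)^{2} = \left(- \frac{2}{7} - 11\right)^{2} = \left(- \frac{79}{7}\right)^{2} = \frac{6241}{49}$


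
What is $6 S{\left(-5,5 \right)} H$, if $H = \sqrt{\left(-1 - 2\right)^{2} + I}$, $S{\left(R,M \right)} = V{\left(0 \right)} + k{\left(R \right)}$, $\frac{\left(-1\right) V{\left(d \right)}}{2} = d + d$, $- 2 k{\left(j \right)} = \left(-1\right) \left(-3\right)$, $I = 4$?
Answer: $- 9 \sqrt{13} \approx -32.45$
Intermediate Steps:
$k{\left(j \right)} = - \frac{3}{2}$ ($k{\left(j \right)} = - \frac{\left(-1\right) \left(-3\right)}{2} = \left(- \frac{1}{2}\right) 3 = - \frac{3}{2}$)
$V{\left(d \right)} = - 4 d$ ($V{\left(d \right)} = - 2 \left(d + d\right) = - 2 \cdot 2 d = - 4 d$)
$S{\left(R,M \right)} = - \frac{3}{2}$ ($S{\left(R,M \right)} = \left(-4\right) 0 - \frac{3}{2} = 0 - \frac{3}{2} = - \frac{3}{2}$)
$H = \sqrt{13}$ ($H = \sqrt{\left(-1 - 2\right)^{2} + 4} = \sqrt{\left(-3\right)^{2} + 4} = \sqrt{9 + 4} = \sqrt{13} \approx 3.6056$)
$6 S{\left(-5,5 \right)} H = 6 \left(- \frac{3}{2}\right) \sqrt{13} = - 9 \sqrt{13}$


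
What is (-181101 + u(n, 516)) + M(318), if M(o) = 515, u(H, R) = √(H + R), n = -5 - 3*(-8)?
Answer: -180586 + √535 ≈ -1.8056e+5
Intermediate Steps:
n = 19 (n = -5 + 24 = 19)
(-181101 + u(n, 516)) + M(318) = (-181101 + √(19 + 516)) + 515 = (-181101 + √535) + 515 = -180586 + √535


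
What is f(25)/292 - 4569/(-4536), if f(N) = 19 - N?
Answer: 108911/110376 ≈ 0.98673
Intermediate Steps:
f(25)/292 - 4569/(-4536) = (19 - 1*25)/292 - 4569/(-4536) = (19 - 25)*(1/292) - 4569*(-1/4536) = -6*1/292 + 1523/1512 = -3/146 + 1523/1512 = 108911/110376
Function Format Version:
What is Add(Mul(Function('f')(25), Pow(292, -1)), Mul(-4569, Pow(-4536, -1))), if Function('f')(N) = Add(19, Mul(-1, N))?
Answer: Rational(108911, 110376) ≈ 0.98673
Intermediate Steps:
Add(Mul(Function('f')(25), Pow(292, -1)), Mul(-4569, Pow(-4536, -1))) = Add(Mul(Add(19, Mul(-1, 25)), Pow(292, -1)), Mul(-4569, Pow(-4536, -1))) = Add(Mul(Add(19, -25), Rational(1, 292)), Mul(-4569, Rational(-1, 4536))) = Add(Mul(-6, Rational(1, 292)), Rational(1523, 1512)) = Add(Rational(-3, 146), Rational(1523, 1512)) = Rational(108911, 110376)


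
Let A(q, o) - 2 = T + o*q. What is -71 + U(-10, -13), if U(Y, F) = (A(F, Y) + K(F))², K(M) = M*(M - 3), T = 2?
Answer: 116893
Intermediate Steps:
A(q, o) = 4 + o*q (A(q, o) = 2 + (2 + o*q) = 4 + o*q)
K(M) = M*(-3 + M)
U(Y, F) = (4 + F*Y + F*(-3 + F))² (U(Y, F) = ((4 + Y*F) + F*(-3 + F))² = ((4 + F*Y) + F*(-3 + F))² = (4 + F*Y + F*(-3 + F))²)
-71 + U(-10, -13) = -71 + (4 - 13*(-10) - 13*(-3 - 13))² = -71 + (4 + 130 - 13*(-16))² = -71 + (4 + 130 + 208)² = -71 + 342² = -71 + 116964 = 116893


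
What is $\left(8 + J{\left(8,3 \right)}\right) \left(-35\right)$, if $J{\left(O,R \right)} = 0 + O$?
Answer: $-560$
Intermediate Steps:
$J{\left(O,R \right)} = O$
$\left(8 + J{\left(8,3 \right)}\right) \left(-35\right) = \left(8 + 8\right) \left(-35\right) = 16 \left(-35\right) = -560$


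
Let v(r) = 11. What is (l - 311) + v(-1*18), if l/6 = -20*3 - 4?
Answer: -684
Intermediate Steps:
l = -384 (l = 6*(-20*3 - 4) = 6*(-60 - 4) = 6*(-64) = -384)
(l - 311) + v(-1*18) = (-384 - 311) + 11 = -695 + 11 = -684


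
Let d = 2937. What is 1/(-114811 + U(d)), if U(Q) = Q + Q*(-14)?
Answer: -1/152992 ≈ -6.5363e-6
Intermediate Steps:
U(Q) = -13*Q (U(Q) = Q - 14*Q = -13*Q)
1/(-114811 + U(d)) = 1/(-114811 - 13*2937) = 1/(-114811 - 38181) = 1/(-152992) = -1/152992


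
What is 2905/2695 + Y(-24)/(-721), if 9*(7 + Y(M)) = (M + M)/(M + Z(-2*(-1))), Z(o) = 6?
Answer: 232814/214137 ≈ 1.0872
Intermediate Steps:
Y(M) = -7 + 2*M/(9*(6 + M)) (Y(M) = -7 + ((M + M)/(M + 6))/9 = -7 + ((2*M)/(6 + M))/9 = -7 + (2*M/(6 + M))/9 = -7 + 2*M/(9*(6 + M)))
2905/2695 + Y(-24)/(-721) = 2905/2695 + ((-378 - 61*(-24))/(9*(6 - 24)))/(-721) = 2905*(1/2695) + ((⅑)*(-378 + 1464)/(-18))*(-1/721) = 83/77 + ((⅑)*(-1/18)*1086)*(-1/721) = 83/77 - 181/27*(-1/721) = 83/77 + 181/19467 = 232814/214137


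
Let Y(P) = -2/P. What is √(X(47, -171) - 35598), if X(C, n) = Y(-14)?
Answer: I*√1744295/7 ≈ 188.67*I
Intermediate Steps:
X(C, n) = ⅐ (X(C, n) = -2/(-14) = -2*(-1/14) = ⅐)
√(X(47, -171) - 35598) = √(⅐ - 35598) = √(-249185/7) = I*√1744295/7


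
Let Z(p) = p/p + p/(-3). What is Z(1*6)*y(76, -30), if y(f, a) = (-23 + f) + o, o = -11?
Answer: -42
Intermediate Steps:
y(f, a) = -34 + f (y(f, a) = (-23 + f) - 11 = -34 + f)
Z(p) = 1 - p/3 (Z(p) = 1 + p*(-⅓) = 1 - p/3)
Z(1*6)*y(76, -30) = (1 - 6/3)*(-34 + 76) = (1 - ⅓*6)*42 = (1 - 2)*42 = -1*42 = -42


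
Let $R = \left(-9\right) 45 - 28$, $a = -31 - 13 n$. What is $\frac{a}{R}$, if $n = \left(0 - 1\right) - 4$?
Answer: $- \frac{34}{433} \approx -0.078522$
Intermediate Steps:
$n = -5$ ($n = -1 - 4 = -5$)
$a = 34$ ($a = -31 - -65 = -31 + 65 = 34$)
$R = -433$ ($R = -405 - 28 = -433$)
$\frac{a}{R} = \frac{34}{-433} = 34 \left(- \frac{1}{433}\right) = - \frac{34}{433}$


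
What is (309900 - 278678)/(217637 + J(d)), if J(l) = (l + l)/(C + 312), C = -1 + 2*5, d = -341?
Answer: 10022262/69860795 ≈ 0.14346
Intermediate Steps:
C = 9 (C = -1 + 10 = 9)
J(l) = 2*l/321 (J(l) = (l + l)/(9 + 312) = (2*l)/321 = (2*l)*(1/321) = 2*l/321)
(309900 - 278678)/(217637 + J(d)) = (309900 - 278678)/(217637 + (2/321)*(-341)) = 31222/(217637 - 682/321) = 31222/(69860795/321) = 31222*(321/69860795) = 10022262/69860795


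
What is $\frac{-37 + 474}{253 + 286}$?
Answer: $\frac{437}{539} \approx 0.81076$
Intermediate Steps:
$\frac{-37 + 474}{253 + 286} = \frac{437}{539}$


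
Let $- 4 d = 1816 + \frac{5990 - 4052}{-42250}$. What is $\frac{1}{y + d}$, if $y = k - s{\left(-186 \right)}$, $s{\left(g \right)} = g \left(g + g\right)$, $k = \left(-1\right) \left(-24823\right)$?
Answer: $- \frac{84500}{3787542531} \approx -2.231 \cdot 10^{-5}$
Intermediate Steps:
$k = 24823$
$s{\left(g \right)} = 2 g^{2}$ ($s{\left(g \right)} = g 2 g = 2 g^{2}$)
$d = - \frac{38362031}{84500}$ ($d = - \frac{1816 + \frac{5990 - 4052}{-42250}}{4} = - \frac{1816 + \left(5990 - 4052\right) \left(- \frac{1}{42250}\right)}{4} = - \frac{1816 + 1938 \left(- \frac{1}{42250}\right)}{4} = - \frac{1816 - \frac{969}{21125}}{4} = \left(- \frac{1}{4}\right) \frac{38362031}{21125} = - \frac{38362031}{84500} \approx -453.99$)
$y = -44369$ ($y = 24823 - 2 \left(-186\right)^{2} = 24823 - 2 \cdot 34596 = 24823 - 69192 = -44369$)
$\frac{1}{y + d} = \frac{1}{-44369 - \frac{38362031}{84500}} = \frac{1}{- \frac{3787542531}{84500}} = - \frac{84500}{3787542531}$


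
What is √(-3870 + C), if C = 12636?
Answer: 3*√974 ≈ 93.627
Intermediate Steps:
√(-3870 + C) = √(-3870 + 12636) = √8766 = 3*√974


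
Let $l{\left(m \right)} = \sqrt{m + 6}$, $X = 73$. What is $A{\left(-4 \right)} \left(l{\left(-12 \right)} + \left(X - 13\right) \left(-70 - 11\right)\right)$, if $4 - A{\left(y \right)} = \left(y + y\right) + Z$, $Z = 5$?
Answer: $-34020 + 7 i \sqrt{6} \approx -34020.0 + 17.146 i$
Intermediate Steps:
$A{\left(y \right)} = -1 - 2 y$ ($A{\left(y \right)} = 4 - \left(\left(y + y\right) + 5\right) = 4 - \left(2 y + 5\right) = 4 - \left(5 + 2 y\right) = -1 - 2 y$)
$l{\left(m \right)} = \sqrt{6 + m}$
$A{\left(-4 \right)} \left(l{\left(-12 \right)} + \left(X - 13\right) \left(-70 - 11\right)\right) = \left(-1 - -8\right) \left(\sqrt{6 - 12} + \left(73 - 13\right) \left(-70 - 11\right)\right) = \left(-1 + 8\right) \left(\sqrt{-6} + 60 \left(-81\right)\right) = 7 \left(i \sqrt{6} - 4860\right) = 7 \left(-4860 + i \sqrt{6}\right) = -34020 + 7 i \sqrt{6}$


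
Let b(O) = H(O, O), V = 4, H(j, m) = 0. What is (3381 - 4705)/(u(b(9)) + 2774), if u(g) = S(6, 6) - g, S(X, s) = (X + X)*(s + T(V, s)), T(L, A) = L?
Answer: -662/1447 ≈ -0.45750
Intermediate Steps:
b(O) = 0
S(X, s) = 2*X*(4 + s) (S(X, s) = (X + X)*(s + 4) = (2*X)*(4 + s) = 2*X*(4 + s))
u(g) = 120 - g (u(g) = 2*6*(4 + 6) - g = 2*6*10 - g = 120 - g)
(3381 - 4705)/(u(b(9)) + 2774) = (3381 - 4705)/((120 - 1*0) + 2774) = -1324/((120 + 0) + 2774) = -1324/(120 + 2774) = -1324/2894 = -1324*1/2894 = -662/1447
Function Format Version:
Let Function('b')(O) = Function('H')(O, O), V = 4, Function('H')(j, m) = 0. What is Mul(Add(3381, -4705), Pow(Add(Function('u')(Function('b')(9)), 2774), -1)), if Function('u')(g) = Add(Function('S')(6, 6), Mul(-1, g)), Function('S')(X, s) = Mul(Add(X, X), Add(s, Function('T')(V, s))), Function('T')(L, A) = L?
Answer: Rational(-662, 1447) ≈ -0.45750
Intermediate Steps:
Function('b')(O) = 0
Function('S')(X, s) = Mul(2, X, Add(4, s)) (Function('S')(X, s) = Mul(Add(X, X), Add(s, 4)) = Mul(Mul(2, X), Add(4, s)) = Mul(2, X, Add(4, s)))
Function('u')(g) = Add(120, Mul(-1, g)) (Function('u')(g) = Add(Mul(2, 6, Add(4, 6)), Mul(-1, g)) = Add(Mul(2, 6, 10), Mul(-1, g)) = Add(120, Mul(-1, g)))
Mul(Add(3381, -4705), Pow(Add(Function('u')(Function('b')(9)), 2774), -1)) = Mul(Add(3381, -4705), Pow(Add(Add(120, Mul(-1, 0)), 2774), -1)) = Mul(-1324, Pow(Add(Add(120, 0), 2774), -1)) = Mul(-1324, Pow(Add(120, 2774), -1)) = Mul(-1324, Pow(2894, -1)) = Mul(-1324, Rational(1, 2894)) = Rational(-662, 1447)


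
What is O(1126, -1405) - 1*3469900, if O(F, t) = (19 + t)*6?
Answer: -3478216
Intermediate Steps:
O(F, t) = 114 + 6*t
O(1126, -1405) - 1*3469900 = (114 + 6*(-1405)) - 1*3469900 = (114 - 8430) - 3469900 = -8316 - 3469900 = -3478216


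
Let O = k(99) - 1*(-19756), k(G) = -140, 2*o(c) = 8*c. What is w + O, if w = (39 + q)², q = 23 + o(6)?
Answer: 27012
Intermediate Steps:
o(c) = 4*c (o(c) = (8*c)/2 = 4*c)
O = 19616 (O = -140 - 1*(-19756) = -140 + 19756 = 19616)
q = 47 (q = 23 + 4*6 = 23 + 24 = 47)
w = 7396 (w = (39 + 47)² = 86² = 7396)
w + O = 7396 + 19616 = 27012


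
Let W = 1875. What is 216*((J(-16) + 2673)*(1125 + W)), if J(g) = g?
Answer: 1721736000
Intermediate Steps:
216*((J(-16) + 2673)*(1125 + W)) = 216*((-16 + 2673)*(1125 + 1875)) = 216*(2657*3000) = 216*7971000 = 1721736000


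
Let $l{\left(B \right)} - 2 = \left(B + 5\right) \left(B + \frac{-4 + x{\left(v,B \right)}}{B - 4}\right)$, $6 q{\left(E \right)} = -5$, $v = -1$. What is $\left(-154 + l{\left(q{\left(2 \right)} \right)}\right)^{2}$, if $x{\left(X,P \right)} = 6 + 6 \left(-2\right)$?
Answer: $\frac{23504875969}{1089936} \approx 21565.0$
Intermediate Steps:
$q{\left(E \right)} = - \frac{5}{6}$ ($q{\left(E \right)} = \frac{1}{6} \left(-5\right) = - \frac{5}{6}$)
$x{\left(X,P \right)} = -6$ ($x{\left(X,P \right)} = 6 - 12 = -6$)
$l{\left(B \right)} = 2 + \left(5 + B\right) \left(B - \frac{10}{-4 + B}\right)$ ($l{\left(B \right)} = 2 + \left(B + 5\right) \left(B + \frac{-4 - 6}{B - 4}\right) = 2 + \left(5 + B\right) \left(B - \frac{10}{-4 + B}\right)$)
$\left(-154 + l{\left(q{\left(2 \right)} \right)}\right)^{2} = \left(-154 + \frac{-58 + \left(- \frac{5}{6}\right)^{2} + \left(- \frac{5}{6}\right)^{3} - - \frac{70}{3}}{-4 - \frac{5}{6}}\right)^{2} = \left(-154 + \frac{-58 + \frac{25}{36} - \frac{125}{216} + \frac{70}{3}}{- \frac{29}{6}}\right)^{2} = \left(-154 - - \frac{7463}{1044}\right)^{2} = \left(-154 + \frac{7463}{1044}\right)^{2} = \left(- \frac{153313}{1044}\right)^{2} = \frac{23504875969}{1089936}$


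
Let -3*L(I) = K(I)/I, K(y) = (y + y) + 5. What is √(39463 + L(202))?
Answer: √14491986414/606 ≈ 198.65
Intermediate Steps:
K(y) = 5 + 2*y (K(y) = 2*y + 5 = 5 + 2*y)
L(I) = -(5 + 2*I)/(3*I)
√(39463 + L(202)) = √(39463 + (⅓)*(-5 - 2*202)/202) = √(39463 + (⅓)*(1/202)*(-5 - 404)) = √(39463 + (⅓)*(1/202)*(-409)) = √(39463 - 409/606) = √(23914169/606) = √14491986414/606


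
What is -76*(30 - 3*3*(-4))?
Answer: -5016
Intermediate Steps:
-76*(30 - 3*3*(-4)) = -76*(30 - 9*(-4)) = -76*(30 + 36) = -76*66 = -5016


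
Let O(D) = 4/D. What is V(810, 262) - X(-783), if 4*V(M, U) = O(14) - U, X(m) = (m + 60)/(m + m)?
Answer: -240763/3654 ≈ -65.890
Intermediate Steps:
X(m) = (60 + m)/(2*m) (X(m) = (60 + m)/((2*m)) = (60 + m)*(1/(2*m)) = (60 + m)/(2*m))
V(M, U) = 1/14 - U/4 (V(M, U) = (4/14 - U)/4 = (4*(1/14) - U)/4 = (2/7 - U)/4 = 1/14 - U/4)
V(810, 262) - X(-783) = (1/14 - ¼*262) - (60 - 783)/(2*(-783)) = (1/14 - 131/2) - (-1)*(-723)/(2*783) = -458/7 - 1*241/522 = -458/7 - 241/522 = -240763/3654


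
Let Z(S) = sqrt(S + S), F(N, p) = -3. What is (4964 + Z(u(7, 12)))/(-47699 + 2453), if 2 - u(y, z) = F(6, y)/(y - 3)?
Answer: -2482/22623 - sqrt(22)/90492 ≈ -0.10976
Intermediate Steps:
u(y, z) = 2 + 3/(-3 + y) (u(y, z) = 2 - (-3)/(y - 3) = 2 - (-3)/(-3 + y) = 2 + 3/(-3 + y))
Z(S) = sqrt(2)*sqrt(S) (Z(S) = sqrt(2*S) = sqrt(2)*sqrt(S))
(4964 + Z(u(7, 12)))/(-47699 + 2453) = (4964 + sqrt(2)*sqrt((-3 + 2*7)/(-3 + 7)))/(-47699 + 2453) = (4964 + sqrt(2)*sqrt((-3 + 14)/4))/(-45246) = (4964 + sqrt(2)*sqrt((1/4)*11))*(-1/45246) = (4964 + sqrt(2)*sqrt(11/4))*(-1/45246) = (4964 + sqrt(2)*(sqrt(11)/2))*(-1/45246) = (4964 + sqrt(22)/2)*(-1/45246) = -2482/22623 - sqrt(22)/90492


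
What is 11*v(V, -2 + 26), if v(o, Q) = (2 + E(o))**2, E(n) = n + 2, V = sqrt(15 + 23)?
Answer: 594 + 88*sqrt(38) ≈ 1136.5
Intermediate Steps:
V = sqrt(38) ≈ 6.1644
E(n) = 2 + n
v(o, Q) = (4 + o)**2 (v(o, Q) = (2 + (2 + o))**2 = (4 + o)**2)
11*v(V, -2 + 26) = 11*(4 + sqrt(38))**2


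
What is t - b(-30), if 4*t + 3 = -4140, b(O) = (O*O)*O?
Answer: 103857/4 ≈ 25964.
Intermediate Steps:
b(O) = O**3 (b(O) = O**2*O = O**3)
t = -4143/4 (t = -3/4 + (1/4)*(-4140) = -3/4 - 1035 = -4143/4 ≈ -1035.8)
t - b(-30) = -4143/4 - 1*(-30)**3 = -4143/4 - 1*(-27000) = -4143/4 + 27000 = 103857/4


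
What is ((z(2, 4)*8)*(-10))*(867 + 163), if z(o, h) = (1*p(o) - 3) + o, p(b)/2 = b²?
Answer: -576800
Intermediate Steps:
p(b) = 2*b²
z(o, h) = -3 + o + 2*o² (z(o, h) = (1*(2*o²) - 3) + o = (2*o² - 3) + o = (-3 + 2*o²) + o = -3 + o + 2*o²)
((z(2, 4)*8)*(-10))*(867 + 163) = (((-3 + 2 + 2*2²)*8)*(-10))*(867 + 163) = (((-3 + 2 + 2*4)*8)*(-10))*1030 = (((-3 + 2 + 8)*8)*(-10))*1030 = ((7*8)*(-10))*1030 = (56*(-10))*1030 = -560*1030 = -576800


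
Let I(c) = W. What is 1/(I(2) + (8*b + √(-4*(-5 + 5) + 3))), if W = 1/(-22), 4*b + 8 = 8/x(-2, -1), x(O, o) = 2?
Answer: -1298/9959 - 484*√3/29877 ≈ -0.15839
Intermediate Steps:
b = -1 (b = -2 + (8/2)/4 = -2 + (8*(½))/4 = -2 + (¼)*4 = -2 + 1 = -1)
W = -1/22 ≈ -0.045455
I(c) = -1/22
1/(I(2) + (8*b + √(-4*(-5 + 5) + 3))) = 1/(-1/22 + (8*(-1) + √(-4*(-5 + 5) + 3))) = 1/(-1/22 + (-8 + √(-4*0 + 3))) = 1/(-1/22 + (-8 + √(0 + 3))) = 1/(-1/22 + (-8 + √3)) = 1/(-177/22 + √3)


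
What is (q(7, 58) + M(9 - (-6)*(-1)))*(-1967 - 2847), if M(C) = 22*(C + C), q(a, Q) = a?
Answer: -669146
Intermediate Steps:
M(C) = 44*C (M(C) = 22*(2*C) = 44*C)
(q(7, 58) + M(9 - (-6)*(-1)))*(-1967 - 2847) = (7 + 44*(9 - (-6)*(-1)))*(-1967 - 2847) = (7 + 44*(9 - 1*6))*(-4814) = (7 + 44*(9 - 6))*(-4814) = (7 + 44*3)*(-4814) = (7 + 132)*(-4814) = 139*(-4814) = -669146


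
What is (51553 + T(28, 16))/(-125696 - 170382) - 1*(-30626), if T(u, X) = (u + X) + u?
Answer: 9067633203/296078 ≈ 30626.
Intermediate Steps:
T(u, X) = X + 2*u (T(u, X) = (X + u) + u = X + 2*u)
(51553 + T(28, 16))/(-125696 - 170382) - 1*(-30626) = (51553 + (16 + 2*28))/(-125696 - 170382) - 1*(-30626) = (51553 + (16 + 56))/(-296078) + 30626 = (51553 + 72)*(-1/296078) + 30626 = 51625*(-1/296078) + 30626 = -51625/296078 + 30626 = 9067633203/296078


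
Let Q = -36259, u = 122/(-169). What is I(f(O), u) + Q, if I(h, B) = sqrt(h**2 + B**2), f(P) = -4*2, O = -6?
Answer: -36259 + 2*sqrt(460697)/169 ≈ -36251.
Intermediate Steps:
u = -122/169 (u = 122*(-1/169) = -122/169 ≈ -0.72189)
f(P) = -8
I(h, B) = sqrt(B**2 + h**2)
I(f(O), u) + Q = sqrt((-122/169)**2 + (-8)**2) - 36259 = sqrt(14884/28561 + 64) - 36259 = sqrt(1842788/28561) - 36259 = 2*sqrt(460697)/169 - 36259 = -36259 + 2*sqrt(460697)/169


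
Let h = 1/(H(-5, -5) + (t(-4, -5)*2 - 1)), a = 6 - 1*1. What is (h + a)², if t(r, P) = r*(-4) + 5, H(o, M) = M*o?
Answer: 109561/4356 ≈ 25.152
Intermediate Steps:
t(r, P) = 5 - 4*r (t(r, P) = -4*r + 5 = 5 - 4*r)
a = 5 (a = 6 - 1 = 5)
h = 1/66 (h = 1/(-5*(-5) + ((5 - 4*(-4))*2 - 1)) = 1/(25 + ((5 + 16)*2 - 1)) = 1/(25 + (21*2 - 1)) = 1/(25 + (42 - 1)) = 1/(25 + 41) = 1/66 ≈ 0.015152)
(h + a)² = (1/66 + 5)² = (331/66)² = 109561/4356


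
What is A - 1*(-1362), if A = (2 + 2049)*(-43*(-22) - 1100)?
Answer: -314492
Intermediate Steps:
A = -315854 (A = 2051*(946 - 1100) = 2051*(-154) = -315854)
A - 1*(-1362) = -315854 - 1*(-1362) = -315854 + 1362 = -314492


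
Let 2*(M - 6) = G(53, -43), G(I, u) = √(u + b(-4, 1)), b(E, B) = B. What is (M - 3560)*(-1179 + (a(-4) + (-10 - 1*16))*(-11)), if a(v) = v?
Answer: 3017346 - 849*I*√42/2 ≈ 3.0173e+6 - 2751.1*I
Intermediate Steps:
G(I, u) = √(1 + u) (G(I, u) = √(u + 1) = √(1 + u))
M = 6 + I*√42/2 (M = 6 + √(1 - 43)/2 = 6 + √(-42)/2 = 6 + (I*√42)/2 = 6 + I*√42/2 ≈ 6.0 + 3.2404*I)
(M - 3560)*(-1179 + (a(-4) + (-10 - 1*16))*(-11)) = ((6 + I*√42/2) - 3560)*(-1179 + (-4 + (-10 - 1*16))*(-11)) = (-3554 + I*√42/2)*(-1179 + (-4 + (-10 - 16))*(-11)) = (-3554 + I*√42/2)*(-1179 + (-4 - 26)*(-11)) = (-3554 + I*√42/2)*(-1179 - 30*(-11)) = (-3554 + I*√42/2)*(-1179 + 330) = (-3554 + I*√42/2)*(-849) = 3017346 - 849*I*√42/2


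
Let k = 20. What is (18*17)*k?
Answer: 6120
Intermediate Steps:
(18*17)*k = (18*17)*20 = 306*20 = 6120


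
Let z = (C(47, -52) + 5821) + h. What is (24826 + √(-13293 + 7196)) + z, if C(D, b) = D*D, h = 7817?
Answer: 40673 + I*√6097 ≈ 40673.0 + 78.083*I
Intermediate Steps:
C(D, b) = D²
z = 15847 (z = (47² + 5821) + 7817 = (2209 + 5821) + 7817 = 8030 + 7817 = 15847)
(24826 + √(-13293 + 7196)) + z = (24826 + √(-13293 + 7196)) + 15847 = (24826 + √(-6097)) + 15847 = (24826 + I*√6097) + 15847 = 40673 + I*√6097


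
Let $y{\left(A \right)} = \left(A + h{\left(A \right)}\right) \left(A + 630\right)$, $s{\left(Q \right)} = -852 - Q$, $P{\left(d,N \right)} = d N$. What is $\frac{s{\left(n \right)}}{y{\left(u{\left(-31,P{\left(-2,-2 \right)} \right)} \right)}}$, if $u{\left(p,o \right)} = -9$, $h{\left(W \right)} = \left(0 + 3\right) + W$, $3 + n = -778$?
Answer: $\frac{71}{9315} \approx 0.0076221$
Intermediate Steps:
$P{\left(d,N \right)} = N d$
$n = -781$ ($n = -3 - 778 = -781$)
$h{\left(W \right)} = 3 + W$
$y{\left(A \right)} = \left(3 + 2 A\right) \left(630 + A\right)$ ($y{\left(A \right)} = \left(A + \left(3 + A\right)\right) \left(A + 630\right) = \left(3 + 2 A\right) \left(630 + A\right)$)
$\frac{s{\left(n \right)}}{y{\left(u{\left(-31,P{\left(-2,-2 \right)} \right)} \right)}} = \frac{-852 - -781}{1890 + 2 \left(-9\right)^{2} + 1263 \left(-9\right)} = \frac{-852 + 781}{1890 + 2 \cdot 81 - 11367} = - \frac{71}{1890 + 162 - 11367} = - \frac{71}{-9315} = \left(-71\right) \left(- \frac{1}{9315}\right) = \frac{71}{9315}$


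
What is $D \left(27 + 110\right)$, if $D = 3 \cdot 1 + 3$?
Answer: $822$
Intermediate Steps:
$D = 6$ ($D = 3 + 3 = 6$)
$D \left(27 + 110\right) = 6 \left(27 + 110\right) = 6 \cdot 137 = 822$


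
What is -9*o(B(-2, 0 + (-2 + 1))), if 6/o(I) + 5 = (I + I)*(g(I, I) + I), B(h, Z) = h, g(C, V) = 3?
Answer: 6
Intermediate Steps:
o(I) = 6/(-5 + 2*I*(3 + I)) (o(I) = 6/(-5 + (I + I)*(3 + I)) = 6/(-5 + (2*I)*(3 + I)) = 6/(-5 + 2*I*(3 + I)))
-9*o(B(-2, 0 + (-2 + 1))) = -54/(-5 + 2*(-2)**2 + 6*(-2)) = -54/(-5 + 2*4 - 12) = -54/(-5 + 8 - 12) = -54/(-9) = -54*(-1)/9 = -9*(-2/3) = 6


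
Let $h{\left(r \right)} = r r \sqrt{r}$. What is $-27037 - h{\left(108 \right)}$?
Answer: $-27037 - 69984 \sqrt{3} \approx -1.4825 \cdot 10^{5}$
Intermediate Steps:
$h{\left(r \right)} = r^{\frac{5}{2}}$ ($h{\left(r \right)} = r^{2} \sqrt{r} = r^{\frac{5}{2}}$)
$-27037 - h{\left(108 \right)} = -27037 - 108^{\frac{5}{2}} = -27037 - 69984 \sqrt{3}$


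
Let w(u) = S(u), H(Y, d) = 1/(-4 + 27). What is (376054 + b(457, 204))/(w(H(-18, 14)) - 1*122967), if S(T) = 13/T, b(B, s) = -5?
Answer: -376049/122668 ≈ -3.0656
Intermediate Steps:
H(Y, d) = 1/23
w(u) = 13/u
(376054 + b(457, 204))/(w(H(-18, 14)) - 1*122967) = (376054 - 5)/(13/(1/23) - 1*122967) = 376049/(13*23 - 122967) = 376049/(299 - 122967) = 376049/(-122668) = 376049*(-1/122668) = -376049/122668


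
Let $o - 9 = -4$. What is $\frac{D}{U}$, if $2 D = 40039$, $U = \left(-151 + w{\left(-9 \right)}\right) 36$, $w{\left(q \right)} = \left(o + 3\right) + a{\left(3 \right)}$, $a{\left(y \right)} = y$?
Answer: $- \frac{40039}{10080} \approx -3.9721$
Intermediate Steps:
$o = 5$ ($o = 9 - 4 = 5$)
$w{\left(q \right)} = 11$ ($w{\left(q \right)} = \left(5 + 3\right) + 3 = 8 + 3 = 11$)
$U = -5040$ ($U = \left(-151 + 11\right) 36 = \left(-140\right) 36 = -5040$)
$D = \frac{40039}{2}$ ($D = \frac{1}{2} \cdot 40039 = \frac{40039}{2} \approx 20020.0$)
$\frac{D}{U} = \frac{40039}{2 \left(-5040\right)} = \frac{40039}{2} \left(- \frac{1}{5040}\right) = - \frac{40039}{10080}$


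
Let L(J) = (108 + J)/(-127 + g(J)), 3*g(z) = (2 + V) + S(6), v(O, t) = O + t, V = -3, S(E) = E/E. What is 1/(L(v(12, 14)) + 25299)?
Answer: 127/3212839 ≈ 3.9529e-5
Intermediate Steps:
S(E) = 1
g(z) = 0 (g(z) = ((2 - 3) + 1)/3 = (-1 + 1)/3 = (1/3)*0 = 0)
L(J) = -108/127 - J/127 (L(J) = (108 + J)/(-127 + 0) = (108 + J)/(-127) = (108 + J)*(-1/127) = -108/127 - J/127)
1/(L(v(12, 14)) + 25299) = 1/((-108/127 - (12 + 14)/127) + 25299) = 1/((-108/127 - 1/127*26) + 25299) = 1/((-108/127 - 26/127) + 25299) = 1/(-134/127 + 25299) = 1/(3212839/127) = 127/3212839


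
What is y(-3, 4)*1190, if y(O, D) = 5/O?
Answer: -5950/3 ≈ -1983.3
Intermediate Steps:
y(-3, 4)*1190 = (5/(-3))*1190 = (5*(-⅓))*1190 = -5/3*1190 = -5950/3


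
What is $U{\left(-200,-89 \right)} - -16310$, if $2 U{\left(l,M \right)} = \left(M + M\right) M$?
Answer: $24231$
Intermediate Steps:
$U{\left(l,M \right)} = M^{2}$ ($U{\left(l,M \right)} = \frac{\left(M + M\right) M}{2} = \frac{2 M M}{2} = \frac{2 M^{2}}{2} = M^{2}$)
$U{\left(-200,-89 \right)} - -16310 = \left(-89\right)^{2} - -16310 = 7921 + 16310 = 24231$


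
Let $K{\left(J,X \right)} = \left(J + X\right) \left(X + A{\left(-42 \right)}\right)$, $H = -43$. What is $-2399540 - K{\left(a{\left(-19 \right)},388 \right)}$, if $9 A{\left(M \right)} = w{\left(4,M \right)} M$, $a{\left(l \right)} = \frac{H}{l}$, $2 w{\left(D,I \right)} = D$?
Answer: $- \frac{145197220}{57} \approx -2.5473 \cdot 10^{6}$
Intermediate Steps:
$w{\left(D,I \right)} = \frac{D}{2}$
$a{\left(l \right)} = - \frac{43}{l}$
$A{\left(M \right)} = \frac{2 M}{9}$ ($A{\left(M \right)} = \frac{\frac{1}{2} \cdot 4 M}{9} = \frac{2 M}{9}$)
$K{\left(J,X \right)} = \left(- \frac{28}{3} + X\right) \left(J + X\right)$ ($K{\left(J,X \right)} = \left(J + X\right) \left(X + \frac{2}{9} \left(-42\right)\right) = \left(J + X\right) \left(X - \frac{28}{3}\right) = \left(J + X\right) \left(- \frac{28}{3} + X\right) = \left(- \frac{28}{3} + X\right) \left(J + X\right)$)
$-2399540 - K{\left(a{\left(-19 \right)},388 \right)} = -2399540 - \left(388^{2} - \frac{28 \left(- \frac{43}{-19}\right)}{3} - \frac{10864}{3} + - \frac{43}{-19} \cdot 388\right) = -2399540 - \left(150544 - \frac{28 \left(\left(-43\right) \left(- \frac{1}{19}\right)\right)}{3} - \frac{10864}{3} + \left(-43\right) \left(- \frac{1}{19}\right) 388\right) = -2399540 - \left(150544 - \frac{1204}{57} - \frac{10864}{3} + \frac{43}{19} \cdot 388\right) = -2399540 - \left(150544 - \frac{1204}{57} - \frac{10864}{3} + \frac{16684}{19}\right) = -2399540 - \frac{8423440}{57} = - \frac{145197220}{57}$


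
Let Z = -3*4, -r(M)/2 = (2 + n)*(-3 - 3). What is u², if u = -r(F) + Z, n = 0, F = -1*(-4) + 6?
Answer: 1296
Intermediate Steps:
F = 10 (F = 4 + 6 = 10)
r(M) = 24 (r(M) = -2*(2 + 0)*(-3 - 3) = -4*(-6) = -2*(-12) = 24)
Z = -12
u = -36 (u = -1*24 - 12 = -24 - 12 = -36)
u² = (-36)² = 1296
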